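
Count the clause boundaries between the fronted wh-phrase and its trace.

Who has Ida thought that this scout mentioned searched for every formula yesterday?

2

"who" is extracted from the subject of "searched".
Boundaries crossed, outermost first: [that], [Ø] — 2 in total.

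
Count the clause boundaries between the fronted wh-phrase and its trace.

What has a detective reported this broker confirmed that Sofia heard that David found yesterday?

"what" is extracted from the object of "found".
Boundaries crossed, outermost first: [Ø], [that], [that] — 3 in total.

3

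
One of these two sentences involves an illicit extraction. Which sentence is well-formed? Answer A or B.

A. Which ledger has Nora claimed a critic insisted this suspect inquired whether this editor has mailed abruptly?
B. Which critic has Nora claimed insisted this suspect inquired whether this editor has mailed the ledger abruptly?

In A, the wh-phrase is extracted from inside a wh-island (introduced by "whether"), which blocks movement.
In B, the extraction path crosses only that-complement boundaries, which are transparent.
So B is grammatical.

B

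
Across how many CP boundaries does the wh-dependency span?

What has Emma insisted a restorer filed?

"what" is extracted from the object of "filed".
Boundaries crossed, outermost first: [Ø] — 1 in total.

1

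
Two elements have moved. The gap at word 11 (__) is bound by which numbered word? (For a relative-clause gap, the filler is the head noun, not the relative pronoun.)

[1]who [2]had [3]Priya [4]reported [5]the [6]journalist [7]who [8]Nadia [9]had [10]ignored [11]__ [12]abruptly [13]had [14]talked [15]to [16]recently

6

The marked gap is inside the relative clause, the direct object of "ignored".
Its filler is the head noun "journalist" (via "who"), at word 6.
(The other dependency links word 1 to a gap after word 15.)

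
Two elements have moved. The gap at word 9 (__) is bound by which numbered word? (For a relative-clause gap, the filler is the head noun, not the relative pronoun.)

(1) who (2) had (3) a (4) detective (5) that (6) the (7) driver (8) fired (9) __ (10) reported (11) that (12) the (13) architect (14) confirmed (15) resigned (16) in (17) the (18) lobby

4

The marked gap is inside the relative clause, the direct object of "fired".
Its filler is the head noun "detective" (via "that"), at word 4.
(The other dependency links word 1 to a gap after word 14.)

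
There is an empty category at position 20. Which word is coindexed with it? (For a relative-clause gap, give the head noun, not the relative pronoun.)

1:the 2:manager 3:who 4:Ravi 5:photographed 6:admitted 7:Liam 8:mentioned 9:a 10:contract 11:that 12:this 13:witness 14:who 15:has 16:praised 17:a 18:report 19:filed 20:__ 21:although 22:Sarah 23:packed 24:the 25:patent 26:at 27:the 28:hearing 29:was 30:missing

10

The gap at 20 is the object of "filed", inside a relative clause.
The relative pronoun is "that" (word 11); it is bound by the head noun immediately before it.
Its filler is the head noun "contract", at word 10.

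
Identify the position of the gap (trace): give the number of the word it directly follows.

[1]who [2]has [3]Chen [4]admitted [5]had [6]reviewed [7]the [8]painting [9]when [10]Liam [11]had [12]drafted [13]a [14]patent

The displaced element is "who" (word 1).
It is linked across 1 clause boundary (Ø).
It functions as the subject of "reviewed", so the gap sits immediately after word 4 ("admitted").
Base order: Chen has admitted that who had reviewed the painting when Liam had drafted a patent.

4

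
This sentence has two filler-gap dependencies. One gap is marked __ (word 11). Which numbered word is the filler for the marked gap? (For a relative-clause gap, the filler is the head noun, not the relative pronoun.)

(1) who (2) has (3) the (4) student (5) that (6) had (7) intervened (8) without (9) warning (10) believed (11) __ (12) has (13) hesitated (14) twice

1

The marked gap is the subject of "hesitated".
Its filler is the fronted wh-phrase "who", at word 1.
(The other dependency links word 4 to a gap after word 5.)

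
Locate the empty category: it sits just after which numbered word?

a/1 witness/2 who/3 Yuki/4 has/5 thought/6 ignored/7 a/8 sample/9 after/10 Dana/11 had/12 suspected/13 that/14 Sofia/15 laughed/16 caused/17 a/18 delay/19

The displaced element is "a witness" (word 2).
It is linked across 1 clause boundary (Ø).
It functions as the subject of "ignored", so the gap sits immediately after word 6 ("thought").
Base order: Yuki has thought that a witness ignored a sample after Dana had suspected that Sofia laughed.

6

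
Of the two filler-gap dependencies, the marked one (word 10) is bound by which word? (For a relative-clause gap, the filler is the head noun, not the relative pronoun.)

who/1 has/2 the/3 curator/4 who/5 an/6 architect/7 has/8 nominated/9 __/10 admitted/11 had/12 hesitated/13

The marked gap is inside the relative clause, the direct object of "nominated".
Its filler is the head noun "curator" (via "who"), at word 4.
(The other dependency links word 1 to a gap after word 11.)

4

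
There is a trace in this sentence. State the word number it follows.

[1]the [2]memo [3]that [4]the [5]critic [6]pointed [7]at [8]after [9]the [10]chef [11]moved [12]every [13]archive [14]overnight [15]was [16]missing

The displaced element is "the memo" (word 2).
It functions as the object of the preposition "at" of "pointed", so the gap sits immediately after word 7 ("at").
Base order: The critic pointed at the memo after the chef moved every archive overnight.

7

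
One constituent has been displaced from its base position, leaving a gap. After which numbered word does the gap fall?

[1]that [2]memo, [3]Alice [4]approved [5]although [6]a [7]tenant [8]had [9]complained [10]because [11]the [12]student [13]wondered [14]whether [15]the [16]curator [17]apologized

4

The displaced element is "that memo" (word 2).
It functions as the direct object of "approved", so the gap sits immediately after word 4 ("approved").
Base order: Alice approved that memo although a tenant had complained because the student wondered whether the curator apologized.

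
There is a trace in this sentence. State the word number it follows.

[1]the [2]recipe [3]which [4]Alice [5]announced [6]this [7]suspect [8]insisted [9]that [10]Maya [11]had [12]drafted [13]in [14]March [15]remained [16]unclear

The displaced element is "the recipe" (word 2).
It is linked across 2 clause boundaries (Ø → that).
It functions as the direct object of "drafted", so the gap sits immediately after word 12 ("drafted").
Base order: Alice announced this suspect insisted that Maya had drafted the recipe in March.

12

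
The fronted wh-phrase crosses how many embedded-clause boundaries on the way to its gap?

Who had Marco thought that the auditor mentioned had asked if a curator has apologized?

"who" is extracted from the subject of "asked".
Boundaries crossed, outermost first: [that], [Ø] — 2 in total.

2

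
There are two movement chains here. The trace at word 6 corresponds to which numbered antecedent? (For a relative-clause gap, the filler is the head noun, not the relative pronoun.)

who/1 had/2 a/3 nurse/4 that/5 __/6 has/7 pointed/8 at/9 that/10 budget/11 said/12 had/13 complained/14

4

The marked gap is inside the relative clause, the subject of "pointed".
Its filler is the head noun "nurse" (via "that"), at word 4.
(The other dependency links word 1 to a gap after word 12.)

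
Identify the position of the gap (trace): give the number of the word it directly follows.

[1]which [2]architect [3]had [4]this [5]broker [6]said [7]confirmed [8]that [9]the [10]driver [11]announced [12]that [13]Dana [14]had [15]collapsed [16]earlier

6

The displaced element is "which architect" (word 2).
It is linked across 1 clause boundary (Ø).
It functions as the subject of "confirmed", so the gap sits immediately after word 6 ("said").
Base order: This broker had said which architect confirmed that the driver announced that Dana had collapsed earlier.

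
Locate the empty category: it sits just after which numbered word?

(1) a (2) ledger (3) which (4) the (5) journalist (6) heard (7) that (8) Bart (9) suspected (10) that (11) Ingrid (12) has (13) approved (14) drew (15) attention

The displaced element is "a ledger" (word 2).
It is linked across 2 clause boundaries (that → that).
It functions as the direct object of "approved", so the gap sits immediately after word 13 ("approved").
Base order: The journalist heard that Bart suspected that Ingrid has approved a ledger.

13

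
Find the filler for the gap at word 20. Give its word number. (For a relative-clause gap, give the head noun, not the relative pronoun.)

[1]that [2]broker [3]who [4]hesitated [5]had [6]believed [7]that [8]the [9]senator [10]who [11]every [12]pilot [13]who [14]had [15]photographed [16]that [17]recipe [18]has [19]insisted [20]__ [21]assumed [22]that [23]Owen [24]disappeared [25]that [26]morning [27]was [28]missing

9

The gap at 20 is the subject of "assumed", inside a relative clause.
The relative pronoun is "who" (word 10); it is bound by the head noun immediately before it.
Its filler is the head noun "senator", at word 9.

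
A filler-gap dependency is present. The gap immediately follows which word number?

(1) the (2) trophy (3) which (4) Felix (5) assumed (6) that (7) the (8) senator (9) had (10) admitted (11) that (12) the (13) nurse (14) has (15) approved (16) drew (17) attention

15

The displaced element is "the trophy" (word 2).
It is linked across 2 clause boundaries (that → that).
It functions as the direct object of "approved", so the gap sits immediately after word 15 ("approved").
Base order: Felix assumed that the senator had admitted that the nurse has approved the trophy.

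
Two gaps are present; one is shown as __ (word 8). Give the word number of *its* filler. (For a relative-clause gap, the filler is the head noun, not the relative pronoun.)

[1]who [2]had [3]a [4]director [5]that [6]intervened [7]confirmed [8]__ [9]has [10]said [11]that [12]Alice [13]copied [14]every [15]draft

1

The marked gap is the subject of "said".
Its filler is the fronted wh-phrase "who", at word 1.
(The other dependency links word 4 to a gap after word 5.)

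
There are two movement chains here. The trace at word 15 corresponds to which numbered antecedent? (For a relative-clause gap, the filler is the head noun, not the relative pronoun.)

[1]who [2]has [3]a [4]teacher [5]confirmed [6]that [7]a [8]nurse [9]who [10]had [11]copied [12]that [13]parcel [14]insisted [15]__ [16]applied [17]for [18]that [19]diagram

1

The marked gap is the subject of "applied".
Its filler is the fronted wh-phrase "who", at word 1.
(The other dependency links word 8 to a gap after word 9.)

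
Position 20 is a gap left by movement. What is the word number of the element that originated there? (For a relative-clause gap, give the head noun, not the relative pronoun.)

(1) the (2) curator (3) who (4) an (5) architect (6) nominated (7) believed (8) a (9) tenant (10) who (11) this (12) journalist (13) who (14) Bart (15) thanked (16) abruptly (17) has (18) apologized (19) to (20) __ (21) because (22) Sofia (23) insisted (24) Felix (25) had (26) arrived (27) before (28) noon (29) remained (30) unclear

The gap at 20 is the prepositional object of "apologized", inside a relative clause.
The relative pronoun is "who" (word 10); it is bound by the head noun immediately before it.
Its filler is the head noun "tenant", at word 9.

9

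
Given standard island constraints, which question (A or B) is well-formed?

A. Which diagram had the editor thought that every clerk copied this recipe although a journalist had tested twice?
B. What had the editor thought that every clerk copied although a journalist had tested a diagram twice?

B

In A, the wh-phrase is extracted from inside an adjunct island (introduced by "although"), which blocks movement.
In B, the extraction path crosses only that-complement boundaries, which are transparent.
So B is grammatical.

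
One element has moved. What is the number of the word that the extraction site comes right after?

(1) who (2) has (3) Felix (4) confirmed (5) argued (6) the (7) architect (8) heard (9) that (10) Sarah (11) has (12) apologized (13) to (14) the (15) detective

4

The displaced element is "who" (word 1).
It is linked across 1 clause boundary (Ø).
It functions as the subject of "argued", so the gap sits immediately after word 4 ("confirmed").
Base order: Felix has confirmed who argued the architect heard that Sarah has apologized to the detective.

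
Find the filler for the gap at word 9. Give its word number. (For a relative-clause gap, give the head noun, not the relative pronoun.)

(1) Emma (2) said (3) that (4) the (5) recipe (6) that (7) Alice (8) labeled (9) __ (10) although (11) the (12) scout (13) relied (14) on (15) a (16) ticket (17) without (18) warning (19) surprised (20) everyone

The gap at 9 is the object of "labeled", inside a relative clause.
The relative pronoun is "that" (word 6); it is bound by the head noun immediately before it.
Its filler is the head noun "recipe", at word 5.

5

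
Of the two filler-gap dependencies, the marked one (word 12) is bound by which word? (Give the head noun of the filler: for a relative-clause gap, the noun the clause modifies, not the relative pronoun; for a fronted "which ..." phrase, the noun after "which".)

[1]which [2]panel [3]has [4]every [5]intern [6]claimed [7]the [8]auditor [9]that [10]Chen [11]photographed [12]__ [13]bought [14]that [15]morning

The marked gap is inside the relative clause, the direct object of "photographed".
Its filler is the head noun "auditor" (via "that"), at word 8.
(The other dependency links word 2 to a gap after word 13.)

8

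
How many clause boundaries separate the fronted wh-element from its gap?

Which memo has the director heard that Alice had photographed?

"which memo" is extracted from the object of "photographed".
Boundaries crossed, outermost first: [that] — 1 in total.

1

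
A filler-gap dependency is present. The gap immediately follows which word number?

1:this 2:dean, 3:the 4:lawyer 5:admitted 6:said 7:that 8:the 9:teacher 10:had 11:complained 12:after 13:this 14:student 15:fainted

5

The displaced element is "this dean" (word 2).
It is linked across 1 clause boundary (Ø).
It functions as the subject of "said", so the gap sits immediately after word 5 ("admitted").
Base order: The lawyer admitted that this dean said that the teacher had complained after this student fainted.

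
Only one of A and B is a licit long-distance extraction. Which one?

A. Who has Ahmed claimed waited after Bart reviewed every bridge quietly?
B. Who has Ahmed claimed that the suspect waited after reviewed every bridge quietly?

In B, the wh-phrase is extracted from inside an adjunct island (introduced by "after"), which blocks movement.
In A, the extraction path crosses only that-complement boundaries, which are transparent.
So A is grammatical.

A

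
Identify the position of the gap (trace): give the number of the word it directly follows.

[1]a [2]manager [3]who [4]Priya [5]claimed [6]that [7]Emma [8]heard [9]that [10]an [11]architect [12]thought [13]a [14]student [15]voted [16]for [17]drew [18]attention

The displaced element is "a manager" (word 2).
It is linked across 3 clause boundaries (that → that → Ø).
It functions as the object of the preposition "for" of "voted", so the gap sits immediately after word 16 ("for").
Base order: Priya claimed that Emma heard that an architect thought a student voted for a manager.

16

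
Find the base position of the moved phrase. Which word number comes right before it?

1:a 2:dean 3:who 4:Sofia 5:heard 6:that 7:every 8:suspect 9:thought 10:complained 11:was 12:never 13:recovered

9

The displaced element is "a dean" (word 2).
It is linked across 2 clause boundaries (that → Ø).
It functions as the subject of "complained", so the gap sits immediately after word 9 ("thought").
Base order: Sofia heard that every suspect thought a dean complained.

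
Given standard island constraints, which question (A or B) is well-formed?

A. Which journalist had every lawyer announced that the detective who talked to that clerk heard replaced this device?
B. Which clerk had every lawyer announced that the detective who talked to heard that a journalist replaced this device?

In B, the wh-phrase is extracted from inside a complex-NP island (relative clause) (introduced by "who"), which blocks movement.
In A, the extraction path crosses only that-complement boundaries, which are transparent.
So A is grammatical.

A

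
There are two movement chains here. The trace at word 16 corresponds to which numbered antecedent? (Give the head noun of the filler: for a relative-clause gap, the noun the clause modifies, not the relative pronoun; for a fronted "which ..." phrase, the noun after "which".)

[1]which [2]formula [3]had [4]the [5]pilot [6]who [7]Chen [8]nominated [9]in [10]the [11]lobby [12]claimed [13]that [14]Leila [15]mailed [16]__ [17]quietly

The marked gap is the direct object of "mailed".
Its filler is the fronted wh-phrase "which formula", at word 2.
(The other dependency links word 5 to a gap after word 8.)

2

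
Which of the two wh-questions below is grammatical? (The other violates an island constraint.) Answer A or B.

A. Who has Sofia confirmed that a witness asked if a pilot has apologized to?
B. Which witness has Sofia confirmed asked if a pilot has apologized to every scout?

B

In A, the wh-phrase is extracted from inside a wh-island (introduced by "if"), which blocks movement.
In B, the extraction path crosses only that-complement boundaries, which are transparent.
So B is grammatical.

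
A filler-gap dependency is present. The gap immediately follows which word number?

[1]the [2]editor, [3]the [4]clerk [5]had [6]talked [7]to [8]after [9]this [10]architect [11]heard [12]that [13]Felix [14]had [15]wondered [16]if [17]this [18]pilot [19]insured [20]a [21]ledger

The displaced element is "the editor" (word 2).
It functions as the object of the preposition "to" of "talked", so the gap sits immediately after word 7 ("to").
Base order: The clerk had talked to the editor after this architect heard that Felix had wondered if this pilot insured a ledger.

7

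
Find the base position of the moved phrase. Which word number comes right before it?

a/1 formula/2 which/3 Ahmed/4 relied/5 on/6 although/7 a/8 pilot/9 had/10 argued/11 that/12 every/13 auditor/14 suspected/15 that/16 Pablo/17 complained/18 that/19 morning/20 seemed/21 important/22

6

The displaced element is "a formula" (word 2).
It functions as the object of the preposition "on" of "relied", so the gap sits immediately after word 6 ("on").
Base order: Ahmed relied on a formula although a pilot had argued that every auditor suspected that Pablo complained that morning.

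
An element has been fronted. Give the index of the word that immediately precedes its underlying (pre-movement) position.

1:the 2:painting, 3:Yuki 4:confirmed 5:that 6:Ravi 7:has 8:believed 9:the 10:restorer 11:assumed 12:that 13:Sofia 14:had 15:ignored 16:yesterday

15

The displaced element is "the painting" (word 2).
It is linked across 3 clause boundaries (that → Ø → that).
It functions as the direct object of "ignored", so the gap sits immediately after word 15 ("ignored").
Base order: Yuki confirmed that Ravi has believed the restorer assumed that Sofia had ignored the painting yesterday.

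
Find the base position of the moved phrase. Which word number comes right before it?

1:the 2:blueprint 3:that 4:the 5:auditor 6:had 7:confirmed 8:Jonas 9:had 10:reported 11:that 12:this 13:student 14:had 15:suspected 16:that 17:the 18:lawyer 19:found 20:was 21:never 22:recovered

The displaced element is "the blueprint" (word 2).
It is linked across 3 clause boundaries (Ø → that → that).
It functions as the direct object of "found", so the gap sits immediately after word 19 ("found").
Base order: The auditor had confirmed Jonas had reported that this student had suspected that the lawyer found the blueprint.

19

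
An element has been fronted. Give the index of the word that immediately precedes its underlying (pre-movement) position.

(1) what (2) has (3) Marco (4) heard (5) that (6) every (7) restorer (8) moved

8

The displaced element is "what" (word 1).
It is linked across 1 clause boundary (that).
It functions as the direct object of "moved", so the gap sits immediately after word 8 ("moved").
Base order: Marco has heard that every restorer moved what.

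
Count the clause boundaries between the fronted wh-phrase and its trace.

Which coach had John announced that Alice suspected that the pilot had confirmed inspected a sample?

"which coach" is extracted from the subject of "inspected".
Boundaries crossed, outermost first: [that], [that], [Ø] — 3 in total.

3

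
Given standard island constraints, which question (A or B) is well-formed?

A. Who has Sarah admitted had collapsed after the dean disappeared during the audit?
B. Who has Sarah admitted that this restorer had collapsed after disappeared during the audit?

In B, the wh-phrase is extracted from inside an adjunct island (introduced by "after"), which blocks movement.
In A, the extraction path crosses only that-complement boundaries, which are transparent.
So A is grammatical.

A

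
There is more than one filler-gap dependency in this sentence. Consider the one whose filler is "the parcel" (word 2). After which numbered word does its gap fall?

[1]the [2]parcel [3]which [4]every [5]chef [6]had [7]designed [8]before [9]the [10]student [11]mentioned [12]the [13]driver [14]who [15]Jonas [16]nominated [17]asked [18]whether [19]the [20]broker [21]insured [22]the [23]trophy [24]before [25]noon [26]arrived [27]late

7

The displaced element is "the parcel" (word 2).
It functions as the direct object of "designed", so the gap sits immediately after word 7 ("designed").
Base order: Every chef had designed the parcel before the student mentioned the driver who Jonas nominated asked whether the broker insured the trophy before noon.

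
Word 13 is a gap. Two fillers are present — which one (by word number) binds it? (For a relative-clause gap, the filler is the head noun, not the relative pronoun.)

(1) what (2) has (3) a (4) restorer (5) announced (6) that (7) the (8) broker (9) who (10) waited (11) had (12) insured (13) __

1

The marked gap is the direct object of "insured".
Its filler is the fronted wh-phrase "what", at word 1.
(The other dependency links word 8 to a gap after word 9.)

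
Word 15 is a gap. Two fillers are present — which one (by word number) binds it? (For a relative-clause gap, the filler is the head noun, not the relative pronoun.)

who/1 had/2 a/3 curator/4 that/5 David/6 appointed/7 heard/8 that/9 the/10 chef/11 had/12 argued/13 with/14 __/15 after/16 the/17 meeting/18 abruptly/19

The marked gap is the object of the preposition "with" of "argued".
Its filler is the fronted wh-phrase "who", at word 1.
(The other dependency links word 4 to a gap after word 7.)

1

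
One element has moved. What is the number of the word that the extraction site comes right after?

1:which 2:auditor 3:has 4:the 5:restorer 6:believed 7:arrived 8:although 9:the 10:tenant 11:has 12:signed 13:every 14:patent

6

The displaced element is "which auditor" (word 2).
It is linked across 1 clause boundary (Ø).
It functions as the subject of "arrived", so the gap sits immediately after word 6 ("believed").
Base order: The restorer has believed which auditor arrived although the tenant has signed every patent.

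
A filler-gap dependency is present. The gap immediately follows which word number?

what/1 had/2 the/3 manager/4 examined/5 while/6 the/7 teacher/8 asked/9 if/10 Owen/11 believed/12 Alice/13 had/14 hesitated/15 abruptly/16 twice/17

5

The displaced element is "what" (word 1).
It functions as the direct object of "examined", so the gap sits immediately after word 5 ("examined").
Base order: The manager had examined what while the teacher asked if Owen believed Alice had hesitated abruptly twice.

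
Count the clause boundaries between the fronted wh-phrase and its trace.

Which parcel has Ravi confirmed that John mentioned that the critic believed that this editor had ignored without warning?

"which parcel" is extracted from the object of "ignored".
Boundaries crossed, outermost first: [that], [that], [that] — 3 in total.

3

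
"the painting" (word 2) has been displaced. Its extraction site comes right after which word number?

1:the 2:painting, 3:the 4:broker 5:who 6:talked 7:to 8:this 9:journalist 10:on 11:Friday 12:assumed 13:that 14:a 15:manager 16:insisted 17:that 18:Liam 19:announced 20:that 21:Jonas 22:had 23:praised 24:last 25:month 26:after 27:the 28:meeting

The displaced element is "the painting" (word 2).
It is linked across 3 clause boundaries (that → that → that).
It functions as the direct object of "praised", so the gap sits immediately after word 23 ("praised").
Base order: The broker who talked to this journalist on Friday assumed that a manager insisted that Liam announced that Jonas had praised the painting last month after the meeting.

23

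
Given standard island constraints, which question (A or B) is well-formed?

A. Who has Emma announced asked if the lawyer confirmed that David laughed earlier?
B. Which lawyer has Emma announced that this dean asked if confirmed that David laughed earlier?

In B, the wh-phrase is extracted from inside a wh-island (introduced by "if"), which blocks movement.
In A, the extraction path crosses only that-complement boundaries, which are transparent.
So A is grammatical.

A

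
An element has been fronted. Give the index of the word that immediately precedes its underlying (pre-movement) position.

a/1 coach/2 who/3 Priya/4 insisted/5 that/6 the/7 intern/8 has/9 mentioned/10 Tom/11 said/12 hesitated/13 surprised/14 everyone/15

The displaced element is "a coach" (word 2).
It is linked across 3 clause boundaries (that → Ø → Ø).
It functions as the subject of "hesitated", so the gap sits immediately after word 12 ("said").
Base order: Priya insisted that the intern has mentioned Tom said a coach hesitated.

12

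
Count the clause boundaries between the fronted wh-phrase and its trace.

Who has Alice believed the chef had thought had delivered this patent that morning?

2

"who" is extracted from the subject of "delivered".
Boundaries crossed, outermost first: [Ø], [Ø] — 2 in total.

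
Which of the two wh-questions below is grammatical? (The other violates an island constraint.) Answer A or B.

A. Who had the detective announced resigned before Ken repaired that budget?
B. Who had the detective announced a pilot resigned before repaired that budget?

A

In B, the wh-phrase is extracted from inside an adjunct island (introduced by "before"), which blocks movement.
In A, the extraction path crosses only that-complement boundaries, which are transparent.
So A is grammatical.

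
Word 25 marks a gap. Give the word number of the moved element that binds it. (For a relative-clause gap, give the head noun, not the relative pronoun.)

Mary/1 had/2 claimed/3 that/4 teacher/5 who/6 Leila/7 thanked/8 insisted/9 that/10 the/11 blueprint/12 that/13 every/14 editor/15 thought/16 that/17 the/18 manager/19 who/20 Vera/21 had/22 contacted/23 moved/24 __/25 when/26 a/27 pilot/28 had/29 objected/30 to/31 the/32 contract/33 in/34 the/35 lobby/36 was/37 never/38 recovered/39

12

The gap at 25 is the object of "moved", inside a relative clause.
The relative pronoun is "that" (word 13); it is bound by the head noun immediately before it.
Its filler is the head noun "blueprint", at word 12.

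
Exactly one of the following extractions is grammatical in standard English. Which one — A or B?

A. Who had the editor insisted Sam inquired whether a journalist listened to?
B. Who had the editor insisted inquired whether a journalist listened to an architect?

B

In A, the wh-phrase is extracted from inside a wh-island (introduced by "whether"), which blocks movement.
In B, the extraction path crosses only that-complement boundaries, which are transparent.
So B is grammatical.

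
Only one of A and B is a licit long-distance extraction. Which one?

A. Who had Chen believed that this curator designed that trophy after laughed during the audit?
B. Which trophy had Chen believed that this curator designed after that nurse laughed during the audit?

B

In A, the wh-phrase is extracted from inside an adjunct island (introduced by "after"), which blocks movement.
In B, the extraction path crosses only that-complement boundaries, which are transparent.
So B is grammatical.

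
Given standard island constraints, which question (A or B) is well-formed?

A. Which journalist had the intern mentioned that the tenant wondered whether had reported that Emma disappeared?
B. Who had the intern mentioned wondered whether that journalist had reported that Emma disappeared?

B

In A, the wh-phrase is extracted from inside a wh-island (introduced by "whether"), which blocks movement.
In B, the extraction path crosses only that-complement boundaries, which are transparent.
So B is grammatical.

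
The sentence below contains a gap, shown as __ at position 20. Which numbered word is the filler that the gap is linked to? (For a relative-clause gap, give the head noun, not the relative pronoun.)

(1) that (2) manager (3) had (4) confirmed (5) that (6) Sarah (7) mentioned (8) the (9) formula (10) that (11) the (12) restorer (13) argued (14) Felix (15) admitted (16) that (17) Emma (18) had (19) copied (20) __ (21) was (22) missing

9

The gap at 20 is the object of "copied", inside a relative clause.
The relative pronoun is "that" (word 10); it is bound by the head noun immediately before it.
Its filler is the head noun "formula", at word 9.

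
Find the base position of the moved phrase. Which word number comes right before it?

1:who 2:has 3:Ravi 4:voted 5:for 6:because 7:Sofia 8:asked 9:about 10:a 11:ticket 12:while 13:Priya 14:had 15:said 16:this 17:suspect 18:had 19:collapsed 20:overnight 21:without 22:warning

5

The displaced element is "who" (word 1).
It functions as the object of the preposition "for" of "voted", so the gap sits immediately after word 5 ("for").
Base order: Ravi has voted for who because Sofia asked about a ticket while Priya had said this suspect had collapsed overnight without warning.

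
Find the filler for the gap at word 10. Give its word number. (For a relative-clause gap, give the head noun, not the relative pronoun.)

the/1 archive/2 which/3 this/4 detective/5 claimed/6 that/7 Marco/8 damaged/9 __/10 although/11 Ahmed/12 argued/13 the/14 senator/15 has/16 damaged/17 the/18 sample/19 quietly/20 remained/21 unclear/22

The gap at 10 is the object of "damaged", inside a relative clause.
The relative pronoun is "which" (word 3); it is bound by the head noun immediately before it.
Its filler is the head noun "archive", at word 2.

2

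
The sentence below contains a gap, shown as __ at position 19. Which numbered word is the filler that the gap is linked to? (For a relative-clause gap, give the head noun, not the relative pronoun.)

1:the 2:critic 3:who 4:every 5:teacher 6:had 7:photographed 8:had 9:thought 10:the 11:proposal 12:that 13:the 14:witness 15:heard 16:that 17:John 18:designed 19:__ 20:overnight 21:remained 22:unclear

11

The gap at 19 is the object of "designed", inside a relative clause.
The relative pronoun is "that" (word 12); it is bound by the head noun immediately before it.
Its filler is the head noun "proposal", at word 11.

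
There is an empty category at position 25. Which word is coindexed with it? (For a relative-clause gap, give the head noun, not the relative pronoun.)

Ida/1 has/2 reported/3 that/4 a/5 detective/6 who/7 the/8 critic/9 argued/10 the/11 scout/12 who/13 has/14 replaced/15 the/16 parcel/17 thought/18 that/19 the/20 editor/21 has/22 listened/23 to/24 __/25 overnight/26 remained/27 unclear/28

The gap at 25 is the prepositional object of "listened", inside a relative clause.
The relative pronoun is "who" (word 7); it is bound by the head noun immediately before it.
Its filler is the head noun "detective", at word 6.

6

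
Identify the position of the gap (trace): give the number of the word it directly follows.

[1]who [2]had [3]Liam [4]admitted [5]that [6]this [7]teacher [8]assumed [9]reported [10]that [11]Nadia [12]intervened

8

The displaced element is "who" (word 1).
It is linked across 2 clause boundaries (that → Ø).
It functions as the subject of "reported", so the gap sits immediately after word 8 ("assumed").
Base order: Liam had admitted that this teacher assumed that who reported that Nadia intervened.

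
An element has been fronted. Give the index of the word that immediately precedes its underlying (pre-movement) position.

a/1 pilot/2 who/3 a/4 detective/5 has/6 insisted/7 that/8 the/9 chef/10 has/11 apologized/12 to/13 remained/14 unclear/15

The displaced element is "a pilot" (word 2).
It is linked across 1 clause boundary (that).
It functions as the object of the preposition "to" of "apologized", so the gap sits immediately after word 13 ("to").
Base order: A detective has insisted that the chef has apologized to a pilot.

13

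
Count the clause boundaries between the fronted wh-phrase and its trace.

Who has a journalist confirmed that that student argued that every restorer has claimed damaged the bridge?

"who" is extracted from the subject of "damaged".
Boundaries crossed, outermost first: [that], [that], [Ø] — 3 in total.

3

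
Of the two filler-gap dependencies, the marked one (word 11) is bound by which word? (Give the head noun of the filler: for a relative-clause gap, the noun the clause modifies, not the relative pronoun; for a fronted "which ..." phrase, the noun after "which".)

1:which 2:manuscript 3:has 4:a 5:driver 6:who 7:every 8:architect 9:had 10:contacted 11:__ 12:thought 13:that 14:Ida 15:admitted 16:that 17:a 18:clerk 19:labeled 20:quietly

5

The marked gap is inside the relative clause, the direct object of "contacted".
Its filler is the head noun "driver" (via "who"), at word 5.
(The other dependency links word 2 to a gap after word 19.)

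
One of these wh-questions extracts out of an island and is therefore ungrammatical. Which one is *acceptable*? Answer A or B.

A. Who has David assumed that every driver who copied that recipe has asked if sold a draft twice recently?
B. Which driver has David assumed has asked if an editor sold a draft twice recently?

In A, the wh-phrase is extracted from inside a wh-island (introduced by "if"), which blocks movement.
In B, the extraction path crosses only that-complement boundaries, which are transparent.
So B is grammatical.

B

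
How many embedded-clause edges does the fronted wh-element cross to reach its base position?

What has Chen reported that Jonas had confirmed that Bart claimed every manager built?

"what" is extracted from the object of "built".
Boundaries crossed, outermost first: [that], [that], [Ø] — 3 in total.

3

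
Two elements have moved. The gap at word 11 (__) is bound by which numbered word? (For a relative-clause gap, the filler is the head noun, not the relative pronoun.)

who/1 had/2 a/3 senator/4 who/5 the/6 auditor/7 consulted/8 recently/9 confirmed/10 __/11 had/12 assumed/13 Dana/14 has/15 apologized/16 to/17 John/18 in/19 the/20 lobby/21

1

The marked gap is the subject of "assumed".
Its filler is the fronted wh-phrase "who", at word 1.
(The other dependency links word 4 to a gap after word 8.)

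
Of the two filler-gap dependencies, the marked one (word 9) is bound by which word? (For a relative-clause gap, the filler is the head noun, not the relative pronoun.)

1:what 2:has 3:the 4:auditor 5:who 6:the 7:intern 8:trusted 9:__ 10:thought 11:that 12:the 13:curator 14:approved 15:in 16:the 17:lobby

The marked gap is inside the relative clause, the direct object of "trusted".
Its filler is the head noun "auditor" (via "who"), at word 4.
(The other dependency links word 1 to a gap after word 14.)

4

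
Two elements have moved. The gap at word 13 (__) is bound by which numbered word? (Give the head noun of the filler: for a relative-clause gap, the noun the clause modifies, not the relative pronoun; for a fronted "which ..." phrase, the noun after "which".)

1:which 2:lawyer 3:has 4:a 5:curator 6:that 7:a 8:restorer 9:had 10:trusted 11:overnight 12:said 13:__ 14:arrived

2

The marked gap is the subject of "arrived".
Its filler is the fronted wh-phrase "which lawyer", at word 2.
(The other dependency links word 5 to a gap after word 10.)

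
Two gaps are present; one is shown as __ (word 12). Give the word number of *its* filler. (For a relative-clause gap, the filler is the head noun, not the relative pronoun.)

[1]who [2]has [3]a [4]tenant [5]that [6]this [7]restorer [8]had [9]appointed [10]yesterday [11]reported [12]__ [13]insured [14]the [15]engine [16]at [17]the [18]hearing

1

The marked gap is the subject of "insured".
Its filler is the fronted wh-phrase "who", at word 1.
(The other dependency links word 4 to a gap after word 9.)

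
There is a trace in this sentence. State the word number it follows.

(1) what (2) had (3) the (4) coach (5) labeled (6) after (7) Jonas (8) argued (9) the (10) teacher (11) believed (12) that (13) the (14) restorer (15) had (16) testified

5

The displaced element is "what" (word 1).
It functions as the direct object of "labeled", so the gap sits immediately after word 5 ("labeled").
Base order: The coach had labeled what after Jonas argued the teacher believed that the restorer had testified.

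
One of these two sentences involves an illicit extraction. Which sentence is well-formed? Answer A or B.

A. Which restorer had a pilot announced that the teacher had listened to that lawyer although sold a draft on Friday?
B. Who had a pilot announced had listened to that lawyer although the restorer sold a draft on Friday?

B

In A, the wh-phrase is extracted from inside an adjunct island (introduced by "although"), which blocks movement.
In B, the extraction path crosses only that-complement boundaries, which are transparent.
So B is grammatical.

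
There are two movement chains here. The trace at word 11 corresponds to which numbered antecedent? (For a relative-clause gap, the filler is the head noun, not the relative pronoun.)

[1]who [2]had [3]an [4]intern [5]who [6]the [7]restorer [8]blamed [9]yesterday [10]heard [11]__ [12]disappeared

The marked gap is the subject of "disappeared".
Its filler is the fronted wh-phrase "who", at word 1.
(The other dependency links word 4 to a gap after word 8.)

1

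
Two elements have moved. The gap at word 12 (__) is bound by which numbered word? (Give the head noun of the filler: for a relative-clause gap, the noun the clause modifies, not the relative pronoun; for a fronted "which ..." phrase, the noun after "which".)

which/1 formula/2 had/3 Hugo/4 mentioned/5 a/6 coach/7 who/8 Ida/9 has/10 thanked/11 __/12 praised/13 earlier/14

7

The marked gap is inside the relative clause, the direct object of "thanked".
Its filler is the head noun "coach" (via "who"), at word 7.
(The other dependency links word 2 to a gap after word 13.)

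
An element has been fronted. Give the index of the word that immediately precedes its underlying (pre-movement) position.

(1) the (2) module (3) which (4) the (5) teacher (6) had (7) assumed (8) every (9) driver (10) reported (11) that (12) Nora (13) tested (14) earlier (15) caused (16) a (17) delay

13

The displaced element is "the module" (word 2).
It is linked across 2 clause boundaries (Ø → that).
It functions as the direct object of "tested", so the gap sits immediately after word 13 ("tested").
Base order: The teacher had assumed every driver reported that Nora tested the module earlier.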